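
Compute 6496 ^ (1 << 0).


6496 ^ (1 << 0) = 6496 ^ 1 = 6497

6497


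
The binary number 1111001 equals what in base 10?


1111001 in decimal = 121

121


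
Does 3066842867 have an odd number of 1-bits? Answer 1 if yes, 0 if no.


0b10110110110011000100111011110011 has 19 ones => parity 1

1


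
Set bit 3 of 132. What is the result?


132 | (1 << 3) = 132 | 8 = 140

140


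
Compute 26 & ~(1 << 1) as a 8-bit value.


26 & ~(1 << 1) = 24

24


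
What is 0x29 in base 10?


29 hex = 41 decimal

41


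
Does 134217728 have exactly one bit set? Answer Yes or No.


0b1000000000000000000000000000. Only one bit set => Yes

Yes


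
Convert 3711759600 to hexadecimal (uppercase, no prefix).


3711759600 = DD3CF4F0 hex

DD3CF4F0


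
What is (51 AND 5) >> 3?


Step 1: 51 & 5 = 1
Step 2: 1 >> 3 = 0

0


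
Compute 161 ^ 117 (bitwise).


0b10100001 ^ 0b1110101 = 0b11010100 = 212

212


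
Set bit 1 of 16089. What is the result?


16089 | (1 << 1) = 16089 | 2 = 16091

16091


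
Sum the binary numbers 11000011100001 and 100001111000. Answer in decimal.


11000011100001 + 100001111000 = 11100101011001 = 14681

14681


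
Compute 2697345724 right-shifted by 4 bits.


0b10100000110001100011101010111100 >> 4 = 0b1010000011000110001110101011 = 168584107

168584107


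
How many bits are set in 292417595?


0b10001011011011111000000111011 has 16 set bits

16


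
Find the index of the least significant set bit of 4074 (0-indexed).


0b111111101010. Lowest set bit at position 1

1


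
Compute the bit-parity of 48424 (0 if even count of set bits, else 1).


0b1011110100101000 has 8 ones => parity 0

0


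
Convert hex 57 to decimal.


57 hex = 87 decimal

87


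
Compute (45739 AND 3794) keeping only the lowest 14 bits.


Step 1: 45739 & 3794 = 642
Step 2: 642 & 16383 = 642

642


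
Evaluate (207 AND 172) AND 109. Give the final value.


Step 1: 207 & 172 = 140
Step 2: 140 & 109 = 12

12


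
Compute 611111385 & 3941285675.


0b100100011011001101000111011001 & 0b11101010111010110011111100101011 = 0b100000011010000001000100001001 = 543691017

543691017


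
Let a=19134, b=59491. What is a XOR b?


19134 ^ 59491 = 41693

41693


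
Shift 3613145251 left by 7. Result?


0b11010111010111000011100010100011 << 7 = 0b110101110101110000111000101000110000000 = 462482592128

462482592128


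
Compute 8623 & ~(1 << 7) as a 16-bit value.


8623 & ~(1 << 7) = 8495

8495


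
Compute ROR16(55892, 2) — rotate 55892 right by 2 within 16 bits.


Rotate 0b1101101001010100 right by 2 (16-bit) = 0b11011010010101 = 13973

13973


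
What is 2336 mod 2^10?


2336 & 1023 = 288

288


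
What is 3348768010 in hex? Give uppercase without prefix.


3348768010 = C79A250A hex

C79A250A


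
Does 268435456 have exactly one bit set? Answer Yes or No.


0b10000000000000000000000000000. Only one bit set => Yes

Yes


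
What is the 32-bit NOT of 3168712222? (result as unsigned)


~0b10111100110111101011011000011110 = 0b1000011001000010100100111100001 = 1126255073 (32-bit unsigned)

1126255073


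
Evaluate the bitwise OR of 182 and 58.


0b10110110 | 0b111010 = 0b10111110 = 190

190


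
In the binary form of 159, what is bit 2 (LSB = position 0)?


0b10011111, position 2 = 1

1


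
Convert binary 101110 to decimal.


101110 in decimal = 46

46


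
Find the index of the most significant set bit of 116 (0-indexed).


0b1110100. Highest set bit at position 6

6


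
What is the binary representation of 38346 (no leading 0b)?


38346 = 1001010111001010 in binary

1001010111001010


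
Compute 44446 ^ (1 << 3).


44446 ^ (1 << 3) = 44446 ^ 8 = 44438

44438


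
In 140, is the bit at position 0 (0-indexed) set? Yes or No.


0b10001100, bit 0 = 0. No

No


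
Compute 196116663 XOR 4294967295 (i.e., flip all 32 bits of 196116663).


196116663 ^ 4294967295 = 4098850632

4098850632


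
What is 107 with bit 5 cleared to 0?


107 & ~(1 << 5) = 75

75


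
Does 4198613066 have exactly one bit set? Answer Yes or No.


0b11111010010000011100000001001010. Multiple bits set => No

No


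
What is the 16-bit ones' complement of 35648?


35648 ^ 65535 = 29887

29887


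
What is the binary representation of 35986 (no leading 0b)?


35986 = 1000110010010010 in binary

1000110010010010


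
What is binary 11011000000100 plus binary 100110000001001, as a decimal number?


11011000000100 + 100110000001001 = 1000001000001101 = 33293

33293


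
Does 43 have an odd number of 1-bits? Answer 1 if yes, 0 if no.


0b101011 has 4 ones => parity 0

0


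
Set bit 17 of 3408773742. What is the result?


3408773742 | (1 << 17) = 3408773742 | 131072 = 3408904814

3408904814


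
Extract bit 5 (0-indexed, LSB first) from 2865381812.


0b10101010110010100100000110110100, position 5 = 1

1


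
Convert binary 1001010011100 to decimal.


1001010011100 in decimal = 4764

4764


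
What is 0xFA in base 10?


FA hex = 250 decimal

250


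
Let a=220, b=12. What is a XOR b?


220 ^ 12 = 208

208


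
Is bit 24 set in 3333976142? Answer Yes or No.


0b11000110101110000111000001001110, bit 24 = 0. No

No


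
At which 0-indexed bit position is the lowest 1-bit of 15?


0b1111. Lowest set bit at position 0

0


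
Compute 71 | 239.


0b1000111 | 0b11101111 = 0b11101111 = 239

239


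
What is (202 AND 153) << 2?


Step 1: 202 & 153 = 136
Step 2: 136 << 2 = 544

544


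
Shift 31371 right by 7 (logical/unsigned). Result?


0b111101010001011 >> 7 = 0b11110101 = 245

245


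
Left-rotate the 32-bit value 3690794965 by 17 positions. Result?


Rotate 0b11011011111111010000111111010101 left by 17 (32-bit) = 0b11111101010111011011111111010 = 531347450

531347450


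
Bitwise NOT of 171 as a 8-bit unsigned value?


~0b10101011 = 0b1010100 = 84 (8-bit unsigned)

84


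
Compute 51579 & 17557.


0b1100100101111011 & 0b100010010010101 = 0b100000000010001 = 16401

16401


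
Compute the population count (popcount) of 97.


0b1100001 has 3 set bits

3


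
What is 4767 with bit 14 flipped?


4767 ^ (1 << 14) = 4767 ^ 16384 = 21151

21151


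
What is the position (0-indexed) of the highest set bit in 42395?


0b1010010110011011. Highest set bit at position 15

15


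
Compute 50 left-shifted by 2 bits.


0b110010 << 2 = 0b11001000 = 200

200


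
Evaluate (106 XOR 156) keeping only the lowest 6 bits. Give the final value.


Step 1: 106 ^ 156 = 246
Step 2: 246 & 63 = 54

54


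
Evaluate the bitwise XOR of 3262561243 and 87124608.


0b11000010011101101011101111011011 ^ 0b101001100010110101010000000 = 0b11000111010001111101000101011011 = 3343372635

3343372635


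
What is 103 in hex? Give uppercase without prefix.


103 = 67 hex

67


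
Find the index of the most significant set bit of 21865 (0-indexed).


0b101010101101001. Highest set bit at position 14

14


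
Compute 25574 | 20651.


0b110001111100110 | 0b101000010101011 = 0b111001111101111 = 29679

29679


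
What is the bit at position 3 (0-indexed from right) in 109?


0b1101101, position 3 = 1

1


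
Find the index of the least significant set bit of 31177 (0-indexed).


0b111100111001001. Lowest set bit at position 0

0


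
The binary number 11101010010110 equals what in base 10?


11101010010110 in decimal = 14998

14998


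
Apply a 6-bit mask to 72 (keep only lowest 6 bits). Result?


72 & 63 = 8

8


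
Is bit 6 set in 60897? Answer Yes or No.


0b1110110111100001, bit 6 = 1. Yes

Yes


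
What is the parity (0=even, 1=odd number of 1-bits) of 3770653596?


0b11100000101111111001101110011100 has 19 ones => parity 1

1


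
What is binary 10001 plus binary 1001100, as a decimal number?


10001 + 1001100 = 1011101 = 93

93


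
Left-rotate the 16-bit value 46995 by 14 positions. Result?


Rotate 0b1011011110010011 left by 14 (16-bit) = 0b1110110111100100 = 60900

60900


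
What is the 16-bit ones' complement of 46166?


46166 ^ 65535 = 19369

19369


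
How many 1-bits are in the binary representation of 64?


0b1000000 has 1 set bits

1


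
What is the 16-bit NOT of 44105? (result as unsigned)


~0b1010110001001001 = 0b101001110110110 = 21430 (16-bit unsigned)

21430


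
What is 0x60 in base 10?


60 hex = 96 decimal

96


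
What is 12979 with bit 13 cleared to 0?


12979 & ~(1 << 13) = 4787

4787


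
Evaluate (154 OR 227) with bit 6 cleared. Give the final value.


Step 1: 154 | 227 = 251
Step 2: 251 & ~(1 << 6) = 187

187


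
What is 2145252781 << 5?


0b1111111110111011111010110101101 << 5 = 0b111111111011101111101011010110100000 = 68648088992

68648088992


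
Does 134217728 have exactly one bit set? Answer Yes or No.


0b1000000000000000000000000000. Only one bit set => Yes

Yes


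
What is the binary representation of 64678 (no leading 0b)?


64678 = 1111110010100110 in binary

1111110010100110


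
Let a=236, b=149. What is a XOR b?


236 ^ 149 = 121

121


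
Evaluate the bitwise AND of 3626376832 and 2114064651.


0b11011000001001100001111010000000 & 0b1111110000000100001000100001011 = 0b1011000000000100001000000000000 = 1476530176

1476530176


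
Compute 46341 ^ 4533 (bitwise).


0b1011010100000101 ^ 0b1000110110101 = 0b1010010010110000 = 42160

42160


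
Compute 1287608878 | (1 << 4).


1287608878 | (1 << 4) = 1287608878 | 16 = 1287608894

1287608894


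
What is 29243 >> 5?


0b111001000111011 >> 5 = 0b1110010001 = 913

913


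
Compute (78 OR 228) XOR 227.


Step 1: 78 | 228 = 238
Step 2: 238 ^ 227 = 13

13


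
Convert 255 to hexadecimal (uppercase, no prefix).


255 = FF hex

FF


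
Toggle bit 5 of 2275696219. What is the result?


2275696219 ^ (1 << 5) = 2275696219 ^ 32 = 2275696251

2275696251


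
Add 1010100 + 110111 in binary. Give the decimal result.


1010100 + 110111 = 10001011 = 139

139


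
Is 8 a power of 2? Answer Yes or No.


0b1000. Only one bit set => Yes

Yes


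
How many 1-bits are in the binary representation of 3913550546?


0b11101001010001000000101011010010 has 13 set bits

13


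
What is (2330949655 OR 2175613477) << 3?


Step 1: 2330949655 | 2175613477 = 2347727415
Step 2: 2347727415 << 3 = 18781819320

18781819320


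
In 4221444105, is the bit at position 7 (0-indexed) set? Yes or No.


0b11111011100111100010000000001001, bit 7 = 0. No

No


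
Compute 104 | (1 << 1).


104 | (1 << 1) = 104 | 2 = 106

106


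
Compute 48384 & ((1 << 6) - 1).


48384 & 63 = 0

0


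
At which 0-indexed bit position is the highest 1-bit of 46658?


0b1011011001000010. Highest set bit at position 15

15


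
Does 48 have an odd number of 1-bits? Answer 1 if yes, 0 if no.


0b110000 has 2 ones => parity 0

0


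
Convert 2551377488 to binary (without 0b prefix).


2551377488 = 10011000000100101110111001010000 in binary

10011000000100101110111001010000


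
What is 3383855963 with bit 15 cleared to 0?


3383855963 & ~(1 << 15) = 3383823195

3383823195


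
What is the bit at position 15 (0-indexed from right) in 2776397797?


0b10100101011111000111011111100101, position 15 = 0

0


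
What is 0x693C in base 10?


693C hex = 26940 decimal

26940


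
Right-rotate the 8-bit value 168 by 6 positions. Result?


Rotate 0b10101000 right by 6 (8-bit) = 0b10100010 = 162

162


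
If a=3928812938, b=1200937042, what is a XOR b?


3928812938 ^ 1200937042 = 2914530776

2914530776


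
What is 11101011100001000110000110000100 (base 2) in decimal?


11101011100001000110000110000100 in decimal = 3951321476

3951321476


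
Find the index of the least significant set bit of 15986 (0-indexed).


0b11111001110010. Lowest set bit at position 1

1


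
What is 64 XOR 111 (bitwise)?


0b1000000 ^ 0b1101111 = 0b101111 = 47

47


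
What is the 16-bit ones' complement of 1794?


1794 ^ 65535 = 63741

63741


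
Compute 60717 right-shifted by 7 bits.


0b1110110100101101 >> 7 = 0b111011010 = 474

474


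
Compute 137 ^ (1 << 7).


137 ^ (1 << 7) = 137 ^ 128 = 9

9


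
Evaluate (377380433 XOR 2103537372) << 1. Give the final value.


Step 1: 377380433 ^ 2103537372 = 1797206157
Step 2: 1797206157 << 1 = 3594412314

3594412314


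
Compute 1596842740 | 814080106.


0b1011111001011011110001011110100 | 0b110000100001011110000001101010 = 0b1111111101011011110001011111110 = 2142102270

2142102270


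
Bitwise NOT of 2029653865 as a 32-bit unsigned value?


~0b1111000111110100000111101101001 = 0b10000111000001011111000010010110 = 2265313430 (32-bit unsigned)

2265313430


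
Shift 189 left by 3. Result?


0b10111101 << 3 = 0b10111101000 = 1512

1512


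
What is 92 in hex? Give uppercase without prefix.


92 = 5C hex

5C


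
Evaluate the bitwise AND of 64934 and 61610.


0b1111110110100110 & 0b1111000010101010 = 0b1111000010100010 = 61602

61602


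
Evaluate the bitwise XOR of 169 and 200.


0b10101001 ^ 0b11001000 = 0b1100001 = 97

97


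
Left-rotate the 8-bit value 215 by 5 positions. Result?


Rotate 0b11010111 left by 5 (8-bit) = 0b11111010 = 250

250


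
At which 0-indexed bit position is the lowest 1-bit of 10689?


0b10100111000001. Lowest set bit at position 0

0


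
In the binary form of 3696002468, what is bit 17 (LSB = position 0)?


0b11011100010011001000010110100100, position 17 = 0

0


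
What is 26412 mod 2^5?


26412 & 31 = 12

12


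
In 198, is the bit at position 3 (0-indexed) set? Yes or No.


0b11000110, bit 3 = 0. No

No


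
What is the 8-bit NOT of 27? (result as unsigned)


~0b11011 = 0b11100100 = 228 (8-bit unsigned)

228


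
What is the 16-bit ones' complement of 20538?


20538 ^ 65535 = 44997

44997


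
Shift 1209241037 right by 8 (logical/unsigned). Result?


0b1001000000100111000110111001101 >> 8 = 0b10010000001001110001101 = 4723597

4723597


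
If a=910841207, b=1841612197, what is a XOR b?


910841207 ^ 1841612197 = 1536069842

1536069842


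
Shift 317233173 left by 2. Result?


0b10010111010001001100000010101 << 2 = 0b1001011101000100110000001010100 = 1268932692

1268932692


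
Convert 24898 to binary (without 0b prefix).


24898 = 110000101000010 in binary

110000101000010


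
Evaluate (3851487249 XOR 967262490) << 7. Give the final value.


Step 1: 3851487249 ^ 967262490 = 3694545163
Step 2: 3694545163 << 7 = 472901780864

472901780864


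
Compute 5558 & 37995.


0b1010110110110 & 0b1001010001101011 = 0b1010000100010 = 5154

5154


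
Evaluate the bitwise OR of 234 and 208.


0b11101010 | 0b11010000 = 0b11111010 = 250

250


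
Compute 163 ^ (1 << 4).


163 ^ (1 << 4) = 163 ^ 16 = 179

179


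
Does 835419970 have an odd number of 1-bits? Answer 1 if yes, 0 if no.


0b110001110010110111111101000010 has 17 ones => parity 1

1


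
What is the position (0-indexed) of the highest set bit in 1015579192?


0b111100100010001000001000111000. Highest set bit at position 29

29


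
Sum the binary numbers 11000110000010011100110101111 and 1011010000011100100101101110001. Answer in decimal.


11000110000010011100110101111 + 1011010000011100100101101110001 = 1110010110011111000010100100000 = 1926202656

1926202656


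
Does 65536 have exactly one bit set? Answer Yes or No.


0b10000000000000000. Only one bit set => Yes

Yes


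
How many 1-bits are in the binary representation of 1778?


0b11011110010 has 7 set bits

7


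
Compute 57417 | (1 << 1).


57417 | (1 << 1) = 57417 | 2 = 57419

57419


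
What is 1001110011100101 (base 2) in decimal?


1001110011100101 in decimal = 40165

40165


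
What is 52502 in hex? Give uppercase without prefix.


52502 = CD16 hex

CD16


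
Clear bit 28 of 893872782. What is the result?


893872782 & ~(1 << 28) = 625437326

625437326


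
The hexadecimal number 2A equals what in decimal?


2A hex = 42 decimal

42


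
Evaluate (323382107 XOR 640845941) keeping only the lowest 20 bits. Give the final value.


Step 1: 323382107 ^ 640845941 = 896852782
Step 2: 896852782 & 1048575 = 320302

320302


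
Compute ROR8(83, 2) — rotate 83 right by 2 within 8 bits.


Rotate 0b1010011 right by 2 (8-bit) = 0b11010100 = 212

212


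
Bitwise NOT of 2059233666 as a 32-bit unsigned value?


~0b1111010101111010110100110000010 = 0b10000101010000101001011001111101 = 2235733629 (32-bit unsigned)

2235733629


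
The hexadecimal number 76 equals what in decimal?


76 hex = 118 decimal

118


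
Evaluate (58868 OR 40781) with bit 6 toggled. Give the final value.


Step 1: 58868 | 40781 = 65533
Step 2: 65533 ^ (1 << 6) = 65533 ^ 64 = 65469

65469


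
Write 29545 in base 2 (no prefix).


29545 = 111001101101001 in binary

111001101101001


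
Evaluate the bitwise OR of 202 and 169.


0b11001010 | 0b10101001 = 0b11101011 = 235

235


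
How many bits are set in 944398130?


0b111000010010100101111100110010 has 15 set bits

15


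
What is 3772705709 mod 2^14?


3772705709 & 16383 = 11181

11181


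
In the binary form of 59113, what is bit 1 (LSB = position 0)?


0b1110011011101001, position 1 = 0

0


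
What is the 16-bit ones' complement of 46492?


46492 ^ 65535 = 19043

19043


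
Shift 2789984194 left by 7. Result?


0b10100110010010111100011111000010 << 7 = 0b101001100100101111000111110000100000000 = 357117976832

357117976832


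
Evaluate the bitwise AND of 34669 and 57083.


0b1000011101101101 & 0b1101111011111011 = 0b1000011001101001 = 34409

34409


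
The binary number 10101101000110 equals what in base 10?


10101101000110 in decimal = 11078

11078


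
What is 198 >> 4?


0b11000110 >> 4 = 0b1100 = 12

12


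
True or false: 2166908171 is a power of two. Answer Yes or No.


0b10000001001010000110010100001011. Multiple bits set => No

No


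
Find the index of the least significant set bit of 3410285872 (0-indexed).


0b11001011010001001101010100110000. Lowest set bit at position 4

4


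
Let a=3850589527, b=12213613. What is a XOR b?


3850589527 ^ 12213613 = 3845720122

3845720122


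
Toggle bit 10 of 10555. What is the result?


10555 ^ (1 << 10) = 10555 ^ 1024 = 11579

11579


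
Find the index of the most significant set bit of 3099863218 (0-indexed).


0b10111000110001000010100010110010. Highest set bit at position 31

31


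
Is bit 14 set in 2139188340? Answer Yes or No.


0b1111111100000010110110001110100, bit 14 = 1. Yes

Yes


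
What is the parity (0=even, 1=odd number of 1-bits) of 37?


0b100101 has 3 ones => parity 1

1


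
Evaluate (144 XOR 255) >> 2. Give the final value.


Step 1: 144 ^ 255 = 111
Step 2: 111 >> 2 = 27

27


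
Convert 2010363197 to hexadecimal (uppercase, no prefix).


2010363197 = 77D3B53D hex

77D3B53D


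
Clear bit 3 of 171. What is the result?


171 & ~(1 << 3) = 163

163


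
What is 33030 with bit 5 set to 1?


33030 | (1 << 5) = 33030 | 32 = 33062

33062


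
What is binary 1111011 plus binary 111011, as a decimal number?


1111011 + 111011 = 10110110 = 182

182


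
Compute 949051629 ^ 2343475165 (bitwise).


0b111000100100010110000011101101 ^ 0b10001011101011101001011111011101 = 0b10110011001111111111011100110000 = 3007313712

3007313712


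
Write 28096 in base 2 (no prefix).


28096 = 110110111000000 in binary

110110111000000


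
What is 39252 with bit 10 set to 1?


39252 | (1 << 10) = 39252 | 1024 = 40276

40276


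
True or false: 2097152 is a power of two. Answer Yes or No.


0b1000000000000000000000. Only one bit set => Yes

Yes


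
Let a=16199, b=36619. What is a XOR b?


16199 ^ 36619 = 45132

45132


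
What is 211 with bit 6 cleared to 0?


211 & ~(1 << 6) = 147

147


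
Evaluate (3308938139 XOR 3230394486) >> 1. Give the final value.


Step 1: 3308938139 ^ 3230394486 = 95521773
Step 2: 95521773 >> 1 = 47760886

47760886


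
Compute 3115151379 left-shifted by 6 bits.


0b10111001101011010111000000010011 << 6 = 0b10111001101011010111000000010011000000 = 199369688256

199369688256


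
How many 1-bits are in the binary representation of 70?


0b1000110 has 3 set bits

3


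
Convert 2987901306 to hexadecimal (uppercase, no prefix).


2987901306 = B217C17A hex

B217C17A


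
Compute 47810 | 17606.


0b1011101011000010 | 0b100010011000110 = 0b1111111011000110 = 65222

65222


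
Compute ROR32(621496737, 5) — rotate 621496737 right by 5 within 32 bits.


Rotate 0b100101000010110100100110100001 right by 5 (32-bit) = 0b1001001010000101101001001101 = 153639501

153639501


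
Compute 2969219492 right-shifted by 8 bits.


0b10110000111110101011000110100100 >> 8 = 0b101100001111101010110001 = 11598513

11598513


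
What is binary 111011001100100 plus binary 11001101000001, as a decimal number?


111011001100100 + 11001101000001 = 1010100110100101 = 43429

43429


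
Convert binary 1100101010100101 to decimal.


1100101010100101 in decimal = 51877

51877


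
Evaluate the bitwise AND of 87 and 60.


0b1010111 & 0b111100 = 0b10100 = 20

20


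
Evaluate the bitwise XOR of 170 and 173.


0b10101010 ^ 0b10101101 = 0b111 = 7

7


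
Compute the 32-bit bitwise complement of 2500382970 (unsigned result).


~0b10010101000010001101000011111010 = 0b1101010111101110010111100000101 = 1794584325 (32-bit unsigned)

1794584325


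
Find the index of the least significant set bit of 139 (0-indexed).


0b10001011. Lowest set bit at position 0

0


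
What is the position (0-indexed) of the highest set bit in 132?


0b10000100. Highest set bit at position 7

7


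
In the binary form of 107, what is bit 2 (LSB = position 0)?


0b1101011, position 2 = 0

0


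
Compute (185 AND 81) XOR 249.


Step 1: 185 & 81 = 17
Step 2: 17 ^ 249 = 232

232


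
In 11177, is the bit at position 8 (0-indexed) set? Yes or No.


0b10101110101001, bit 8 = 1. Yes

Yes


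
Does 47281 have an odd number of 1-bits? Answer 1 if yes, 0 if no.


0b1011100010110001 has 8 ones => parity 0

0


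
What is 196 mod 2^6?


196 & 63 = 4

4


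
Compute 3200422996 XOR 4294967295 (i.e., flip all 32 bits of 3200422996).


3200422996 ^ 4294967295 = 1094544299

1094544299


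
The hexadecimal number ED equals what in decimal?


ED hex = 237 decimal

237


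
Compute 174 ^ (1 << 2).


174 ^ (1 << 2) = 174 ^ 4 = 170

170


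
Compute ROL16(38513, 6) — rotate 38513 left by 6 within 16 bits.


Rotate 0b1001011001110001 left by 6 (16-bit) = 0b1001110001100101 = 40037

40037


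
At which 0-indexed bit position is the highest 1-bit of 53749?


0b1101000111110101. Highest set bit at position 15

15


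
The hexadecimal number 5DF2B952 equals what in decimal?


5DF2B952 hex = 1576188242 decimal

1576188242


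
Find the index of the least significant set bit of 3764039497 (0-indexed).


0b11100000010110101010111101001001. Lowest set bit at position 0

0


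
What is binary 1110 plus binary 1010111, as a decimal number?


1110 + 1010111 = 1100101 = 101

101


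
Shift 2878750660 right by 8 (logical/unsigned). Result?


0b10101011100101100011111111000100 >> 8 = 0b101010111001011000111111 = 11245119

11245119


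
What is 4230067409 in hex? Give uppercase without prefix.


4230067409 = FC21B4D1 hex

FC21B4D1


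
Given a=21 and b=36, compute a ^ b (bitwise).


21 ^ 36 = 49

49


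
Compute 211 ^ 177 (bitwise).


0b11010011 ^ 0b10110001 = 0b1100010 = 98

98


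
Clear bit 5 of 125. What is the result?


125 & ~(1 << 5) = 93

93


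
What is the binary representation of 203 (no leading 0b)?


203 = 11001011 in binary

11001011


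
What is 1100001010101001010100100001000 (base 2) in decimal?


1100001010101001010100100001000 in decimal = 1632938248

1632938248


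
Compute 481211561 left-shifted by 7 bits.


0b11100101011101011010010101001 << 7 = 0b111001010111010110100101010010000000 = 61595079808

61595079808


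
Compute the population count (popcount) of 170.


0b10101010 has 4 set bits

4


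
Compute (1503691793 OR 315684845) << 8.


Step 1: 1503691793 | 315684845 = 1542518781
Step 2: 1542518781 << 8 = 394884807936

394884807936


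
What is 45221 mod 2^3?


45221 & 7 = 5

5


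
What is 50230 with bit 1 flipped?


50230 ^ (1 << 1) = 50230 ^ 2 = 50228

50228


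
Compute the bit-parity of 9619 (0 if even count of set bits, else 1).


0b10010110010011 has 7 ones => parity 1

1


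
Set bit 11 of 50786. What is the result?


50786 | (1 << 11) = 50786 | 2048 = 52834

52834


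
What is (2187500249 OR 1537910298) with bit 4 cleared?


Step 1: 2187500249 | 1537910298 = 3689594587
Step 2: 3689594587 & ~(1 << 4) = 3689594571

3689594571


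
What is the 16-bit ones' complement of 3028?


3028 ^ 65535 = 62507

62507


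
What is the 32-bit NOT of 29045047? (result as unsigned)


~0b1101110110011000100110111 = 0b11111110010001001100111011001000 = 4265922248 (32-bit unsigned)

4265922248


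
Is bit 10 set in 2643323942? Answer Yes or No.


0b10011101100011011110110000100110, bit 10 = 1. Yes

Yes


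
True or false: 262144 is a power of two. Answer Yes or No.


0b1000000000000000000. Only one bit set => Yes

Yes


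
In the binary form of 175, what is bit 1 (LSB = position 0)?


0b10101111, position 1 = 1

1


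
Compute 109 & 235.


0b1101101 & 0b11101011 = 0b1101001 = 105

105


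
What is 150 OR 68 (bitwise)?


0b10010110 | 0b1000100 = 0b11010110 = 214

214


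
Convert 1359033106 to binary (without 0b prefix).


1359033106 = 1010001000000010011001100010010 in binary

1010001000000010011001100010010


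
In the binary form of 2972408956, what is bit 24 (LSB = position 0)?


0b10110001001010110101110001111100, position 24 = 1

1


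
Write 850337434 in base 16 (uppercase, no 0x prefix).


850337434 = 32AF1E9A hex

32AF1E9A


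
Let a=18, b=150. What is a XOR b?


18 ^ 150 = 132

132


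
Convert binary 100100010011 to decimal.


100100010011 in decimal = 2323

2323


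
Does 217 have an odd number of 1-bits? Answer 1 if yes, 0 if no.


0b11011001 has 5 ones => parity 1

1


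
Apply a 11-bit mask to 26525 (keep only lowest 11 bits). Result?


26525 & 2047 = 1949

1949


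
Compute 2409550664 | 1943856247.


0b10001111100111101101001101001000 | 0b1110011110111001110010001110111 = 0b11111111110111101111011101111111 = 4292802431

4292802431


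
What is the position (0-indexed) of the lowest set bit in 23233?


0b101101011000001. Lowest set bit at position 0

0


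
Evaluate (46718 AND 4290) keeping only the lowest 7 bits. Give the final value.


Step 1: 46718 & 4290 = 4162
Step 2: 4162 & 127 = 66

66


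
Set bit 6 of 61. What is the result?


61 | (1 << 6) = 61 | 64 = 125

125


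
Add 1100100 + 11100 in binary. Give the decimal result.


1100100 + 11100 = 10000000 = 128

128


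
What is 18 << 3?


0b10010 << 3 = 0b10010000 = 144

144


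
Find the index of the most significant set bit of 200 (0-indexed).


0b11001000. Highest set bit at position 7

7


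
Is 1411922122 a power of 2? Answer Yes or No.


0b1010100001010000011100011001010. Multiple bits set => No

No


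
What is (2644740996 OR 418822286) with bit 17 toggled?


Step 1: 2644740996 | 418822286 = 2650258318
Step 2: 2650258318 ^ (1 << 17) = 2650258318 ^ 131072 = 2650127246

2650127246


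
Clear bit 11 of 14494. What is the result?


14494 & ~(1 << 11) = 12446

12446


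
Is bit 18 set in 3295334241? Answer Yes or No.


0b11000100011010101100111101100001, bit 18 = 0. No

No


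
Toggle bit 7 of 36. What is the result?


36 ^ (1 << 7) = 36 ^ 128 = 164

164


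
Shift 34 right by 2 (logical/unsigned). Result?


0b100010 >> 2 = 0b1000 = 8

8


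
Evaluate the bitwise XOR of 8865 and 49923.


0b10001010100001 ^ 0b1100001100000011 = 0b1110000110100010 = 57762

57762


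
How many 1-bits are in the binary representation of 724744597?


0b101011001100101011100110010101 has 16 set bits

16


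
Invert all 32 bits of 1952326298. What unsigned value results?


1952326298 ^ 4294967295 = 2342640997

2342640997


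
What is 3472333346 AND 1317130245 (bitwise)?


0b11001110111101111001101000100010 & 0b1001110100000011101000000000101 = 0b1001110100000011001000000000000 = 1317113856

1317113856


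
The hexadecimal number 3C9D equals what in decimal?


3C9D hex = 15517 decimal

15517


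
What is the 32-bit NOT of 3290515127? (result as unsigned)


~0b11000100001000010100011010110111 = 0b111011110111101011100101001000 = 1004452168 (32-bit unsigned)

1004452168


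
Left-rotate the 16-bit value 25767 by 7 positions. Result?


Rotate 0b110010010100111 left by 7 (16-bit) = 0b101001110110010 = 21426

21426


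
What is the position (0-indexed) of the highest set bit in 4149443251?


0b11110111010100110111101010110011. Highest set bit at position 31

31


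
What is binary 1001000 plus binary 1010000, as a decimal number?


1001000 + 1010000 = 10011000 = 152

152


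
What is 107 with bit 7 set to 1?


107 | (1 << 7) = 107 | 128 = 235

235


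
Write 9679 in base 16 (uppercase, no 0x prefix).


9679 = 25CF hex

25CF


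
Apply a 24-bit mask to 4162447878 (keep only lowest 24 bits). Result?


4162447878 & 16777215 = 1698310

1698310


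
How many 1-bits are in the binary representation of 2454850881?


0b10010010010100100000110101000001 has 11 set bits

11


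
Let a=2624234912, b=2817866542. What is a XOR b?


2624234912 ^ 2817866542 = 1000316558

1000316558


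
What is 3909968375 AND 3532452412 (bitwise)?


0b11101001000011010110000111110111 & 0b11010010100011001111001000111100 = 0b11000000000011000110000000110100 = 3222036532

3222036532


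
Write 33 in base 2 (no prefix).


33 = 100001 in binary

100001


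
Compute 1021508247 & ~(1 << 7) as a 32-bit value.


1021508247 & ~(1 << 7) = 1021508119

1021508119


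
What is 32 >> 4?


0b100000 >> 4 = 0b10 = 2

2


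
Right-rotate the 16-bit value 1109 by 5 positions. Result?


Rotate 0b10001010101 right by 5 (16-bit) = 0b1010100000100010 = 43042

43042


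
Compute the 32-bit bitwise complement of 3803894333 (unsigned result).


~0b11100010101110101101001000111101 = 0b11101010001010010110111000010 = 491072962 (32-bit unsigned)

491072962


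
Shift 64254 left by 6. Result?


0b1111101011111110 << 6 = 0b1111101011111110000000 = 4112256

4112256


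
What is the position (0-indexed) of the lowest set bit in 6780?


0b1101001111100. Lowest set bit at position 2

2


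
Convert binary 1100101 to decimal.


1100101 in decimal = 101

101


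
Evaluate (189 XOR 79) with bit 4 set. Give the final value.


Step 1: 189 ^ 79 = 242
Step 2: 242 | (1 << 4) = 242 | 16 = 242

242


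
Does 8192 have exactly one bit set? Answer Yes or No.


0b10000000000000. Only one bit set => Yes

Yes


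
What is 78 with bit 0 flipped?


78 ^ (1 << 0) = 78 ^ 1 = 79

79


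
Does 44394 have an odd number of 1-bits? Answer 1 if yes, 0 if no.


0b1010110101101010 has 9 ones => parity 1

1


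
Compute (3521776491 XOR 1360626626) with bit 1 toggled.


Step 1: 3521776491 ^ 1360626626 = 2163443881
Step 2: 2163443881 ^ (1 << 1) = 2163443881 ^ 2 = 2163443883

2163443883


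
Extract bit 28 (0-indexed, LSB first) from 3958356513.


0b11101011111011111011101000100001, position 28 = 0

0


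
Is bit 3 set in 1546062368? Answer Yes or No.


0b1011100001001110000101000100000, bit 3 = 0. No

No


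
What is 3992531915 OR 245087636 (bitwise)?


0b11101101111110010011001111001011 | 0b1110100110111011110110010100 = 0b11101111111110111011111111011111 = 4026253279

4026253279


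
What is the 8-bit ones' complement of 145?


145 ^ 255 = 110

110


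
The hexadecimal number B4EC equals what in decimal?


B4EC hex = 46316 decimal

46316


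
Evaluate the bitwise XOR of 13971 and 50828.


0b11011010010011 ^ 0b1100011010001100 = 0b1111000000011111 = 61471

61471


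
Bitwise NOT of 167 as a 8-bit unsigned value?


~0b10100111 = 0b1011000 = 88 (8-bit unsigned)

88


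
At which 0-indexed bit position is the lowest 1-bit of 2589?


0b101000011101. Lowest set bit at position 0

0


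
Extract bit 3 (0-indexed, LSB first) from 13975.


0b11011010010111, position 3 = 0

0


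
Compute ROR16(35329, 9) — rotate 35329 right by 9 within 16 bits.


Rotate 0b1000101000000001 right by 9 (16-bit) = 0b11000101 = 197

197


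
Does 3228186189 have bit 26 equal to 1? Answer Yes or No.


0b11000000011010100011011001001101, bit 26 = 0. No

No


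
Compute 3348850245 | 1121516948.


0b11000111100110110110011001000101 | 0b1000010110110001111110110010100 = 0b11000111110110111111111111010101 = 3353083861

3353083861


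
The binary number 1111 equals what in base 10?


1111 in decimal = 15

15


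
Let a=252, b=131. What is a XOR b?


252 ^ 131 = 127

127


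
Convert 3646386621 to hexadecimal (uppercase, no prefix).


3646386621 = D95771BD hex

D95771BD


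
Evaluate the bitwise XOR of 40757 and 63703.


0b1001111100110101 ^ 0b1111100011010111 = 0b110011111100010 = 26594

26594


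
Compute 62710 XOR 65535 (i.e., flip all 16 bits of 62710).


62710 ^ 65535 = 2825

2825


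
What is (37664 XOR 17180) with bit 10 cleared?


Step 1: 37664 ^ 17180 = 53308
Step 2: 53308 & ~(1 << 10) = 53308

53308


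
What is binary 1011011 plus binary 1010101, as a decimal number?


1011011 + 1010101 = 10110000 = 176

176


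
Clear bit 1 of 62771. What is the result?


62771 & ~(1 << 1) = 62769

62769


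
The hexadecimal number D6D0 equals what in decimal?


D6D0 hex = 54992 decimal

54992


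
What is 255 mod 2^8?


255 & 255 = 255

255


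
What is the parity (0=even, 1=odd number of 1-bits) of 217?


0b11011001 has 5 ones => parity 1

1


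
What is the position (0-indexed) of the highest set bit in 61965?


0b1111001000001101. Highest set bit at position 15

15


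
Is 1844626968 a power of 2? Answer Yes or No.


0b1101101111100101100011000011000. Multiple bits set => No

No


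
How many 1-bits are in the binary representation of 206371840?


0b1100010011001111110000000000 has 11 set bits

11


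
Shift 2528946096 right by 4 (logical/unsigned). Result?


0b10010110101111001010011110110000 >> 4 = 0b1001011010111100101001111011 = 158059131

158059131


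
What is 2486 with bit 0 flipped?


2486 ^ (1 << 0) = 2486 ^ 1 = 2487

2487


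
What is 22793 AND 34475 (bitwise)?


0b101100100001001 & 0b1000011010101011 = 0b1001 = 9

9


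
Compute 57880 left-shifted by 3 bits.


0b1110001000011000 << 3 = 0b1110001000011000000 = 463040

463040


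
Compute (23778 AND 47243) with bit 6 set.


Step 1: 23778 & 47243 = 6274
Step 2: 6274 | (1 << 6) = 6274 | 64 = 6338

6338


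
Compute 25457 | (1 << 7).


25457 | (1 << 7) = 25457 | 128 = 25585

25585


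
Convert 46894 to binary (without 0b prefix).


46894 = 1011011100101110 in binary

1011011100101110


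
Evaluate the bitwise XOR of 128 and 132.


0b10000000 ^ 0b10000100 = 0b100 = 4

4


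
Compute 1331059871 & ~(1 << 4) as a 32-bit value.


1331059871 & ~(1 << 4) = 1331059855

1331059855


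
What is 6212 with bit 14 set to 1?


6212 | (1 << 14) = 6212 | 16384 = 22596

22596


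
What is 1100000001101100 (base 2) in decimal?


1100000001101100 in decimal = 49260

49260


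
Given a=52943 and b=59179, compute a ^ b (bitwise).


52943 ^ 59179 = 10724

10724


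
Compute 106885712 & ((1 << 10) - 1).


106885712 & 1023 = 592

592


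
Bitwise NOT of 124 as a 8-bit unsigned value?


~0b1111100 = 0b10000011 = 131 (8-bit unsigned)

131


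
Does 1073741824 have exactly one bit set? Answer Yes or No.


0b1000000000000000000000000000000. Only one bit set => Yes

Yes


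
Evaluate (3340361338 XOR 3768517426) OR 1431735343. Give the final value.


Step 1: 3340361338 ^ 3768517426 = 663149896
Step 2: 663149896 | 1431735343 = 2010570095

2010570095


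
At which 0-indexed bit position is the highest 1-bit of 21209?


0b101001011011001. Highest set bit at position 14

14


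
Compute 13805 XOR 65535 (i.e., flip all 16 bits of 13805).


13805 ^ 65535 = 51730

51730


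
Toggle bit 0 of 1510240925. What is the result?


1510240925 ^ (1 << 0) = 1510240925 ^ 1 = 1510240924

1510240924


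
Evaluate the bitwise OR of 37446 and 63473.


0b1001001001000110 | 0b1111011111110001 = 0b1111011111110111 = 63479

63479


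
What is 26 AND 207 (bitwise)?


0b11010 & 0b11001111 = 0b1010 = 10

10


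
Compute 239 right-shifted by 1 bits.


0b11101111 >> 1 = 0b1110111 = 119

119


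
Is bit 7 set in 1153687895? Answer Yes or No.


0b1000100110000111110000101010111, bit 7 = 0. No

No


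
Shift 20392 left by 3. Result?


0b100111110101000 << 3 = 0b100111110101000000 = 163136

163136


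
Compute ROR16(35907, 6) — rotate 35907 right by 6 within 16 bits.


Rotate 0b1000110001000011 right by 6 (16-bit) = 0b111000110001 = 3633

3633


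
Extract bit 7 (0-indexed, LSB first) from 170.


0b10101010, position 7 = 1

1


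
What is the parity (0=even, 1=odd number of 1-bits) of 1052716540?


0b111110101111110010110111111100 has 22 ones => parity 0

0


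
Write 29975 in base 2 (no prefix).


29975 = 111010100010111 in binary

111010100010111


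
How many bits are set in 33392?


0b1000001001110000 has 5 set bits

5


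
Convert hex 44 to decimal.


44 hex = 68 decimal

68


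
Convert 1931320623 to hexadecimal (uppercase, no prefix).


1931320623 = 731D9D2F hex

731D9D2F


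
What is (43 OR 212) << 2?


Step 1: 43 | 212 = 255
Step 2: 255 << 2 = 1020

1020


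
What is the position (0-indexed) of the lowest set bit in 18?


0b10010. Lowest set bit at position 1

1


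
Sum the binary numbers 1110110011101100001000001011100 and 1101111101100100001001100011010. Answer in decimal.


1110110011101100001000001011100 + 1101111101100100001001100011010 = 11100110001010000010001101110110 = 3861390198

3861390198
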